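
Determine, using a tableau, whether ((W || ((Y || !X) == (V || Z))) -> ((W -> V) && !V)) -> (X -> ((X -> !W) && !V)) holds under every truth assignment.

Not valid

Assume the negation and expand:
Initial set: {!(((W || ((Y || !X) == (V || Z))) -> ((W -> V) && !V)) -> (X -> ((X -> !W) && !V)))}.
!(((W || ((Y || !X) == (V || Z))) -> ((W -> V) && !V)) -> (X -> ((X -> !W) && !V))): α-rule — add ((W || ((Y || !X) == (V || Z))) -> ((W -> V) && !V)), !(X -> ((X -> !W) && !V)).
!(X -> ((X -> !W) && !V)): α-rule — add X, !((X -> !W) && !V).
((W || ((Y || !X) == (V || Z))) -> ((W -> V) && !V)): β-rule — branch into !(W || ((Y || !X) == (V || Z)))  //  ((W -> V) && !V).
  branch 1 (add !(W || ((Y || !X) == (V || Z)))):
    !(W || ((Y || !X) == (V || Z))): α-rule — add !W, !((Y || !X) == (V || Z)).
    !((X -> !W) && !V): β-rule — branch into !(X -> !W)  //  !!V.
      branch 1.1 (add !(X -> !W)):
        !(X -> !W): α-rule — add X, !!W.
        × closes — contains both W and !W.
      branch 1.2 (add !!V):
        !((Y || !X) == (V || Z)): β-rule — branch into (Y || !X), !(V || Z)  //  !(Y || !X), (V || Z).
          branch 1.2.1 (add (Y || !X), !(V || Z)):
            !(V || Z): α-rule — add !V, !Z.
            × closes — contains both V and !V.
          branch 1.2.2 (add !(Y || !X), (V || Z)):
            !(Y || !X): α-rule — add !Y, !!X.
            (V || Z): β-rule — branch into V  //  Z.
              branch 1.2.2.1 (add V):
                ○ open, literals {V=1, W=0, X=1, Y=0}.
              branch 1.2.2.2 (add Z):
                ○ open, literals {V=1, W=0, X=1, Y=0, Z=1}.
  branch 2 (add ((W -> V) && !V)):
    ((W -> V) && !V): α-rule — add (W -> V), !V.
    !((X -> !W) && !V): β-rule — branch into !(X -> !W)  //  !!V.
      branch 2.1 (add !(X -> !W)):
        !(X -> !W): α-rule — add X, !!W.
        (W -> V): β-rule — branch into !W  //  V.
          branch 2.1.1 (add !W):
            × closes — contains both W and !W.
          branch 2.1.2 (add V):
            × closes — contains both V and !V.
      branch 2.2 (add !!V):
        × closes — contains both V and !V.
5 branches closed, 2 open.
An open branch gives a countermodel: V=1, W=0, X=1, Y=0 (unmentioned atoms arbitrary); under it the original formula is false.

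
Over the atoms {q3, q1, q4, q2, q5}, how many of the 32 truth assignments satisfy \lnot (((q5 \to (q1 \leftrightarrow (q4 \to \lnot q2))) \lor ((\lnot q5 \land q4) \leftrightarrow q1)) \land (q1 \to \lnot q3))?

Initial set: {T \lnot (((q5 \to (q1 \leftrightarrow (q4 \to \lnot q2))) \lor ((\lnot q5 \land q4) \leftrightarrow q1)) \land (q1 \to \lnot q3))}.
T \lnot (((q5 \to (q1 \leftrightarrow (q4 \to \lnot q2))) \lor ((\lnot q5 \land q4) \leftrightarrow q1)) \land (q1 \to \lnot q3)): β-rule — branch into F ((q5 \to (q1 \leftrightarrow (q4 \to \lnot q2))) \lor ((\lnot q5 \land q4) \leftrightarrow q1))  //  F (q1 \to \lnot q3).
  branch 1 (add F ((q5 \to (q1 \leftrightarrow (q4 \to \lnot q2))) \lor ((\lnot q5 \land q4) \leftrightarrow q1))):
    F ((q5 \to (q1 \leftrightarrow (q4 \to \lnot q2))) \lor ((\lnot q5 \land q4) \leftrightarrow q1)): α-rule — add F (q5 \to (q1 \leftrightarrow (q4 \to \lnot q2))), F ((\lnot q5 \land q4) \leftrightarrow q1).
    F (q5 \to (q1 \leftrightarrow (q4 \to \lnot q2))): α-rule — add T q5, F (q1 \leftrightarrow (q4 \to \lnot q2)).
    F ((\lnot q5 \land q4) \leftrightarrow q1): β-rule — branch into T (\lnot q5 \land q4), F q1  //  F (\lnot q5 \land q4), T q1.
      branch 1.1 (add T (\lnot q5 \land q4), F q1):
        T (\lnot q5 \land q4): α-rule — add T \lnot q5, T q4.
        × closes — contains both q5 and \lnot q5.
      branch 1.2 (add F (\lnot q5 \land q4), T q1):
        F (q1 \leftrightarrow (q4 \to \lnot q2)): β-rule — branch into T q1, F (q4 \to \lnot q2)  //  F q1, T (q4 \to \lnot q2).
          branch 1.2.1 (add T q1, F (q4 \to \lnot q2)):
            F (q4 \to \lnot q2): α-rule — add T q4, F \lnot q2.
            F (\lnot q5 \land q4): β-rule — branch into F \lnot q5  //  F q4.
              branch 1.2.1.1 (add F \lnot q5):
                ○ open, literals {q1=true, q2=true, q4=true, q5=true}.
              branch 1.2.1.2 (add F q4):
                × closes — contains both q4 and \lnot q4.
          branch 1.2.2 (add F q1, T (q4 \to \lnot q2)):
            × closes — contains both q1 and \lnot q1.
  branch 2 (add F (q1 \to \lnot q3)):
    F (q1 \to \lnot q3): α-rule — add T q1, F \lnot q3.
    ○ open, literals {q1=true, q3=true}.
3 branches closed, 2 open.
Each open branch fixes some atoms; the unmentioned ones are free. Counting distinct full assignments: branch {q1=true, q2=true, q4=true, q5=true} (q3) contributes 2 new; branch {q1=true, q3=true} (q4, q2, q5) contributes 7 new. Total: 9.

9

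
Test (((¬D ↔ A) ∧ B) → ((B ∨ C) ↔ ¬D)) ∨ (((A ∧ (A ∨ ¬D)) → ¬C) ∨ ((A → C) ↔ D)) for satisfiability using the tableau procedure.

Initial set: {((((¬D ↔ A) ∧ B) → ((B ∨ C) ↔ ¬D)) ∨ (((A ∧ (A ∨ ¬D)) → ¬C) ∨ ((A → C) ↔ D)))}.
((((¬D ↔ A) ∧ B) → ((B ∨ C) ↔ ¬D)) ∨ (((A ∧ (A ∨ ¬D)) → ¬C) ∨ ((A → C) ↔ D))): β-rule — branch into (((¬D ↔ A) ∧ B) → ((B ∨ C) ↔ ¬D))  //  (((A ∧ (A ∨ ¬D)) → ¬C) ∨ ((A → C) ↔ D)).
  branch 1 (add (((¬D ↔ A) ∧ B) → ((B ∨ C) ↔ ¬D))):
    (((¬D ↔ A) ∧ B) → ((B ∨ C) ↔ ¬D)): β-rule — branch into ¬((¬D ↔ A) ∧ B)  //  ((B ∨ C) ↔ ¬D).
      branch 1.1 (add ¬((¬D ↔ A) ∧ B)):
        ¬((¬D ↔ A) ∧ B): β-rule — branch into ¬(¬D ↔ A)  //  ¬B.
          branch 1.1.1 (add ¬(¬D ↔ A)):
            ¬(¬D ↔ A): β-rule — branch into ¬D, ¬A  //  ¬¬D, A.
              branch 1.1.1.1 (add ¬D, ¬A):
                ○ open, literals {A=F, D=F}.
              branch 1.1.1.2 (add ¬¬D, A):
                ○ open, literals {A=T, D=T}.
          branch 1.1.2 (add ¬B):
            ○ open, literals {B=F}.
      branch 1.2 (add ((B ∨ C) ↔ ¬D)):
        ((B ∨ C) ↔ ¬D): β-rule — branch into (B ∨ C), ¬D  //  ¬(B ∨ C), ¬¬D.
          branch 1.2.1 (add (B ∨ C), ¬D):
            (B ∨ C): β-rule — branch into B  //  C.
              branch 1.2.1.1 (add B):
                ○ open, literals {B=T, D=F}.
              branch 1.2.1.2 (add C):
                ○ open, literals {C=T, D=F}.
          branch 1.2.2 (add ¬(B ∨ C), ¬¬D):
            ¬(B ∨ C): α-rule — add ¬B, ¬C.
            ○ open, literals {B=F, C=F, D=T}.
  branch 2 (add (((A ∧ (A ∨ ¬D)) → ¬C) ∨ ((A → C) ↔ D))):
    (((A ∧ (A ∨ ¬D)) → ¬C) ∨ ((A → C) ↔ D)): β-rule — branch into ((A ∧ (A ∨ ¬D)) → ¬C)  //  ((A → C) ↔ D).
      branch 2.1 (add ((A ∧ (A ∨ ¬D)) → ¬C)):
        ((A ∧ (A ∨ ¬D)) → ¬C): β-rule — branch into ¬(A ∧ (A ∨ ¬D))  //  ¬C.
          branch 2.1.1 (add ¬(A ∧ (A ∨ ¬D))):
            ¬(A ∧ (A ∨ ¬D)): β-rule — branch into ¬A  //  ¬(A ∨ ¬D).
              branch 2.1.1.1 (add ¬A):
                ○ open, literals {A=F}.
              branch 2.1.1.2 (add ¬(A ∨ ¬D)):
                ¬(A ∨ ¬D): α-rule — add ¬A, ¬¬D.
                ○ open, literals {A=F, D=T}.
          branch 2.1.2 (add ¬C):
            ○ open, literals {C=F}.
      branch 2.2 (add ((A → C) ↔ D)):
        ((A → C) ↔ D): β-rule — branch into (A → C), D  //  ¬(A → C), ¬D.
          branch 2.2.1 (add (A → C), D):
            (A → C): β-rule — branch into ¬A  //  C.
              branch 2.2.1.1 (add ¬A):
                ○ open, literals {A=F, D=T}.
              branch 2.2.1.2 (add C):
                ○ open, literals {C=T, D=T}.
          branch 2.2.2 (add ¬(A → C), ¬D):
            ¬(A → C): α-rule — add A, ¬C.
            ○ open, literals {A=T, C=F, D=F}.
0 branches closed, 12 open.
An open branch gives a satisfying assignment: A=F, D=F.

Satisfiable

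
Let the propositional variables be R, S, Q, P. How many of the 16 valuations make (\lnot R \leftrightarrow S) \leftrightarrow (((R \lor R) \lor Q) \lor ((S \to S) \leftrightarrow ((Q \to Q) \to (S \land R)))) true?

Initial set: {T ((\lnot R \leftrightarrow S) \leftrightarrow (((R \lor R) \lor Q) \lor ((S \to S) \leftrightarrow ((Q \to Q) \to (S \land R)))))}.
T ((\lnot R \leftrightarrow S) \leftrightarrow (((R \lor R) \lor Q) \lor ((S \to S) \leftrightarrow ((Q \to Q) \to (S \land R))))): β-rule — branch into T (\lnot R \leftrightarrow S), T (((R \lor R) \lor Q) \lor ((S \to S) \leftrightarrow ((Q \to Q) \to (S \land R))))  //  F (\lnot R \leftrightarrow S), F (((R \lor R) \lor Q) \lor ((S \to S) \leftrightarrow ((Q \to Q) \to (S \land R)))).
  branch 1 (add T (\lnot R \leftrightarrow S), T (((R \lor R) \lor Q) \lor ((S \to S) \leftrightarrow ((Q \to Q) \to (S \land R))))):
    T (\lnot R \leftrightarrow S): β-rule — branch into T \lnot R, T S  //  F \lnot R, F S.
      branch 1.1 (add T \lnot R, T S):
        T (((R \lor R) \lor Q) \lor ((S \to S) \leftrightarrow ((Q \to Q) \to (S \land R)))): β-rule — branch into T ((R \lor R) \lor Q)  //  T ((S \to S) \leftrightarrow ((Q \to Q) \to (S \land R))).
          branch 1.1.1 (add T ((R \lor R) \lor Q)):
            T ((R \lor R) \lor Q): β-rule — branch into T (R \lor R)  //  T Q.
              branch 1.1.1.1 (add T (R \lor R)):
                T (R \lor R): β-rule — branch into T R  //  T R.
                  branch 1.1.1.1.1 (add T R):
                    × closes — contains both R and \lnot R.
                  branch 1.1.1.1.2 (add T R):
                    × closes — contains both R and \lnot R.
              branch 1.1.1.2 (add T Q):
                ○ open, literals {Q=1, R=0, S=1}.
          branch 1.1.2 (add T ((S \to S) \leftrightarrow ((Q \to Q) \to (S \land R)))):
            T ((S \to S) \leftrightarrow ((Q \to Q) \to (S \land R))): β-rule — branch into T (S \to S), T ((Q \to Q) \to (S \land R))  //  F (S \to S), F ((Q \to Q) \to (S \land R)).
              branch 1.1.2.1 (add T (S \to S), T ((Q \to Q) \to (S \land R))):
                T (S \to S): β-rule — branch into F S  //  T S.
                  branch 1.1.2.1.1 (add F S):
                    × closes — contains both S and \lnot S.
                  branch 1.1.2.1.2 (add T S):
                    T ((Q \to Q) \to (S \land R)): β-rule — branch into F (Q \to Q)  //  T (S \land R).
                      branch 1.1.2.1.2.1 (add F (Q \to Q)):
                        F (Q \to Q): α-rule — add T Q, F Q.
                        × closes — contains both Q and \lnot Q.
                      branch 1.1.2.1.2.2 (add T (S \land R)):
                        T (S \land R): α-rule — add T S, T R.
                        × closes — contains both R and \lnot R.
              branch 1.1.2.2 (add F (S \to S), F ((Q \to Q) \to (S \land R))):
                F (S \to S): α-rule — add T S, F S.
                × closes — contains both S and \lnot S.
      branch 1.2 (add F \lnot R, F S):
        T (((R \lor R) \lor Q) \lor ((S \to S) \leftrightarrow ((Q \to Q) \to (S \land R)))): β-rule — branch into T ((R \lor R) \lor Q)  //  T ((S \to S) \leftrightarrow ((Q \to Q) \to (S \land R))).
          branch 1.2.1 (add T ((R \lor R) \lor Q)):
            T ((R \lor R) \lor Q): β-rule — branch into T (R \lor R)  //  T Q.
              branch 1.2.1.1 (add T (R \lor R)):
                T (R \lor R): β-rule — branch into T R  //  T R.
                  branch 1.2.1.1.1 (add T R):
                    ○ open, literals {R=1, S=0}.
                  branch 1.2.1.1.2 (add T R):
                    ○ open, literals {R=1, S=0}.
              branch 1.2.1.2 (add T Q):
                ○ open, literals {Q=1, R=1, S=0}.
          branch 1.2.2 (add T ((S \to S) \leftrightarrow ((Q \to Q) \to (S \land R)))):
            T ((S \to S) \leftrightarrow ((Q \to Q) \to (S \land R))): β-rule — branch into T (S \to S), T ((Q \to Q) \to (S \land R))  //  F (S \to S), F ((Q \to Q) \to (S \land R)).
              branch 1.2.2.1 (add T (S \to S), T ((Q \to Q) \to (S \land R))):
                T (S \to S): β-rule — branch into F S  //  T S.
                  branch 1.2.2.1.1 (add F S):
                    T ((Q \to Q) \to (S \land R)): β-rule — branch into F (Q \to Q)  //  T (S \land R).
                      branch 1.2.2.1.1.1 (add F (Q \to Q)):
                        F (Q \to Q): α-rule — add T Q, F Q.
                        × closes — contains both Q and \lnot Q.
                      branch 1.2.2.1.1.2 (add T (S \land R)):
                        T (S \land R): α-rule — add T S, T R.
                        × closes — contains both S and \lnot S.
                  branch 1.2.2.1.2 (add T S):
                    × closes — contains both S and \lnot S.
              branch 1.2.2.2 (add F (S \to S), F ((Q \to Q) \to (S \land R))):
                F (S \to S): α-rule — add T S, F S.
                × closes — contains both S and \lnot S.
  branch 2 (add F (\lnot R \leftrightarrow S), F (((R \lor R) \lor Q) \lor ((S \to S) \leftrightarrow ((Q \to Q) \to (S \land R))))):
    F (((R \lor R) \lor Q) \lor ((S \to S) \leftrightarrow ((Q \to Q) \to (S \land R)))): α-rule — add F ((R \lor R) \lor Q), F ((S \to S) \leftrightarrow ((Q \to Q) \to (S \land R))).
    F ((R \lor R) \lor Q): α-rule — add F (R \lor R), F Q.
    F (R \lor R): α-rule — add F R, F R.
    F (\lnot R \leftrightarrow S): β-rule — branch into T \lnot R, F S  //  F \lnot R, T S.
      branch 2.1 (add T \lnot R, F S):
        F ((S \to S) \leftrightarrow ((Q \to Q) \to (S \land R))): β-rule — branch into T (S \to S), F ((Q \to Q) \to (S \land R))  //  F (S \to S), T ((Q \to Q) \to (S \land R)).
          branch 2.1.1 (add T (S \to S), F ((Q \to Q) \to (S \land R))):
            F ((Q \to Q) \to (S \land R)): α-rule — add T (Q \to Q), F (S \land R).
            T (S \to S): β-rule — branch into F S  //  T S.
              branch 2.1.1.1 (add F S):
                T (Q \to Q): β-rule — branch into F Q  //  T Q.
                  branch 2.1.1.1.1 (add F Q):
                    F (S \land R): β-rule — branch into F S  //  F R.
                      branch 2.1.1.1.1.1 (add F S):
                        ○ open, literals {Q=0, R=0, S=0}.
                      branch 2.1.1.1.1.2 (add F R):
                        ○ open, literals {Q=0, R=0, S=0}.
                  branch 2.1.1.1.2 (add T Q):
                    × closes — contains both Q and \lnot Q.
              branch 2.1.1.2 (add T S):
                × closes — contains both S and \lnot S.
          branch 2.1.2 (add F (S \to S), T ((Q \to Q) \to (S \land R))):
            F (S \to S): α-rule — add T S, F S.
            × closes — contains both S and \lnot S.
      branch 2.2 (add F \lnot R, T S):
        × closes — contains both R and \lnot R.
14 branches closed, 6 open.
Each open branch fixes some atoms; the unmentioned ones are free. Counting distinct full assignments: branch {Q=1, R=0, S=1} (P) contributes 2 new; branch {R=1, S=0} (Q, P) contributes 4 new; branch {R=1, S=0} (Q, P) contributes 0 new; branch {Q=1, R=1, S=0} (P) contributes 0 new; branch {Q=0, R=0, S=0} (P) contributes 2 new; branch {Q=0, R=0, S=0} (P) contributes 0 new. Total: 8.

8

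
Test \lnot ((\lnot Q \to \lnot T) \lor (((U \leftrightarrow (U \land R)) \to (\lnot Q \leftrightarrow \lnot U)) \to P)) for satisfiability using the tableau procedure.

Initial set: {\lnot ((\lnot Q \to \lnot T) \lor (((U \leftrightarrow (U \land R)) \to (\lnot Q \leftrightarrow \lnot U)) \to P))}.
\lnot ((\lnot Q \to \lnot T) \lor (((U \leftrightarrow (U \land R)) \to (\lnot Q \leftrightarrow \lnot U)) \to P)): α-rule — add \lnot (\lnot Q \to \lnot T), \lnot (((U \leftrightarrow (U \land R)) \to (\lnot Q \leftrightarrow \lnot U)) \to P).
\lnot (\lnot Q \to \lnot T): α-rule — add \lnot Q, \lnot \lnot T.
\lnot (((U \leftrightarrow (U \land R)) \to (\lnot Q \leftrightarrow \lnot U)) \to P): α-rule — add ((U \leftrightarrow (U \land R)) \to (\lnot Q \leftrightarrow \lnot U)), \lnot P.
((U \leftrightarrow (U \land R)) \to (\lnot Q \leftrightarrow \lnot U)): β-rule — branch into \lnot (U \leftrightarrow (U \land R))  //  (\lnot Q \leftrightarrow \lnot U).
  branch 1 (add \lnot (U \leftrightarrow (U \land R))):
    \lnot (U \leftrightarrow (U \land R)): β-rule — branch into U, \lnot (U \land R)  //  \lnot U, (U \land R).
      branch 1.1 (add U, \lnot (U \land R)):
        \lnot (U \land R): β-rule — branch into \lnot U  //  \lnot R.
          branch 1.1.1 (add \lnot U):
            × closes — contains both U and \lnot U.
          branch 1.1.2 (add \lnot R):
            ○ open, literals {P=false, Q=false, R=false, T=true, U=true}.
      branch 1.2 (add \lnot U, (U \land R)):
        (U \land R): α-rule — add U, R.
        × closes — contains both U and \lnot U.
  branch 2 (add (\lnot Q \leftrightarrow \lnot U)):
    (\lnot Q \leftrightarrow \lnot U): β-rule — branch into \lnot Q, \lnot U  //  \lnot \lnot Q, \lnot \lnot U.
      branch 2.1 (add \lnot Q, \lnot U):
        ○ open, literals {P=false, Q=false, T=true, U=false}.
      branch 2.2 (add \lnot \lnot Q, \lnot \lnot U):
        × closes — contains both Q and \lnot Q.
3 branches closed, 2 open.
An open branch gives a satisfying assignment: P=false, Q=false, R=false, T=true, U=true.

Satisfiable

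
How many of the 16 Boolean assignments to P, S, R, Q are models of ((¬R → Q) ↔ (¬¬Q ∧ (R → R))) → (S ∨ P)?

13

Initial set: {(((¬R → Q) ↔ (¬¬Q ∧ (R → R))) → (S ∨ P))}.
(((¬R → Q) ↔ (¬¬Q ∧ (R → R))) → (S ∨ P)): β-rule — branch into ¬((¬R → Q) ↔ (¬¬Q ∧ (R → R)))  //  (S ∨ P).
  branch 1 (add ¬((¬R → Q) ↔ (¬¬Q ∧ (R → R)))):
    ¬((¬R → Q) ↔ (¬¬Q ∧ (R → R))): β-rule — branch into (¬R → Q), ¬(¬¬Q ∧ (R → R))  //  ¬(¬R → Q), (¬¬Q ∧ (R → R)).
      branch 1.1 (add (¬R → Q), ¬(¬¬Q ∧ (R → R))):
        (¬R → Q): β-rule — branch into ¬¬R  //  Q.
          branch 1.1.1 (add ¬¬R):
            ¬(¬¬Q ∧ (R → R)): β-rule — branch into ¬¬¬Q  //  ¬(R → R).
              branch 1.1.1.1 (add ¬¬¬Q):
                ¬¬¬Q: drop double negation, giving ¬Q.
                ○ open, literals {Q=0, R=1}.
              branch 1.1.1.2 (add ¬(R → R)):
                ¬(R → R): α-rule — add R, ¬R.
                × closes — contains both R and ¬R.
          branch 1.1.2 (add Q):
            ¬(¬¬Q ∧ (R → R)): β-rule — branch into ¬¬¬Q  //  ¬(R → R).
              branch 1.1.2.1 (add ¬¬¬Q):
                ¬¬¬Q: drop double negation, giving ¬Q.
                × closes — contains both Q and ¬Q.
              branch 1.1.2.2 (add ¬(R → R)):
                ¬(R → R): α-rule — add R, ¬R.
                × closes — contains both R and ¬R.
      branch 1.2 (add ¬(¬R → Q), (¬¬Q ∧ (R → R))):
        ¬(¬R → Q): α-rule — add ¬R, ¬Q.
        (¬¬Q ∧ (R → R)): α-rule — add ¬¬Q, (R → R).
        ¬¬Q: drop double negation, giving Q.
        × closes — contains both Q and ¬Q.
  branch 2 (add (S ∨ P)):
    (S ∨ P): β-rule — branch into S  //  P.
      branch 2.1 (add S):
        ○ open, literals {S=1}.
      branch 2.2 (add P):
        ○ open, literals {P=1}.
4 branches closed, 3 open.
Each open branch fixes some atoms; the unmentioned ones are free. Counting distinct full assignments: branch {Q=0, R=1} (P, S) contributes 4 new; branch {S=1} (P, R, Q) contributes 6 new; branch {P=1} (S, R, Q) contributes 3 new. Total: 13.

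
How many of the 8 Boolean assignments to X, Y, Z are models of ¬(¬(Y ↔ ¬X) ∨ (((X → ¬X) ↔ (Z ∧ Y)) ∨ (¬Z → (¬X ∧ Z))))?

1

Initial set: {¬(¬(Y ↔ ¬X) ∨ (((X → ¬X) ↔ (Z ∧ Y)) ∨ (¬Z → (¬X ∧ Z))))}.
¬(¬(Y ↔ ¬X) ∨ (((X → ¬X) ↔ (Z ∧ Y)) ∨ (¬Z → (¬X ∧ Z)))): α-rule — add ¬¬(Y ↔ ¬X), ¬(((X → ¬X) ↔ (Z ∧ Y)) ∨ (¬Z → (¬X ∧ Z))).
¬(((X → ¬X) ↔ (Z ∧ Y)) ∨ (¬Z → (¬X ∧ Z))): α-rule — add ¬((X → ¬X) ↔ (Z ∧ Y)), ¬(¬Z → (¬X ∧ Z)).
¬(¬Z → (¬X ∧ Z)): α-rule — add ¬Z, ¬(¬X ∧ Z).
¬¬(Y ↔ ¬X): β-rule — branch into Y, ¬X  //  ¬Y, ¬¬X.
  branch 1 (add Y, ¬X):
    ¬((X → ¬X) ↔ (Z ∧ Y)): β-rule — branch into (X → ¬X), ¬(Z ∧ Y)  //  ¬(X → ¬X), (Z ∧ Y).
      branch 1.1 (add (X → ¬X), ¬(Z ∧ Y)):
        ¬(¬X ∧ Z): β-rule — branch into ¬¬X  //  ¬Z.
          branch 1.1.1 (add ¬¬X):
            × closes — contains both X and ¬X.
          branch 1.1.2 (add ¬Z):
            (X → ¬X): β-rule — branch into ¬X  //  ¬X.
              branch 1.1.2.1 (add ¬X):
                ¬(Z ∧ Y): β-rule — branch into ¬Z  //  ¬Y.
                  branch 1.1.2.1.1 (add ¬Z):
                    ○ open, literals {X=0, Y=1, Z=0}.
                  branch 1.1.2.1.2 (add ¬Y):
                    × closes — contains both Y and ¬Y.
              branch 1.1.2.2 (add ¬X):
                ¬(Z ∧ Y): β-rule — branch into ¬Z  //  ¬Y.
                  branch 1.1.2.2.1 (add ¬Z):
                    ○ open, literals {X=0, Y=1, Z=0}.
                  branch 1.1.2.2.2 (add ¬Y):
                    × closes — contains both Y and ¬Y.
      branch 1.2 (add ¬(X → ¬X), (Z ∧ Y)):
        ¬(X → ¬X): α-rule — add X, ¬¬X.
        × closes — contains both X and ¬X.
  branch 2 (add ¬Y, ¬¬X):
    ¬((X → ¬X) ↔ (Z ∧ Y)): β-rule — branch into (X → ¬X), ¬(Z ∧ Y)  //  ¬(X → ¬X), (Z ∧ Y).
      branch 2.1 (add (X → ¬X), ¬(Z ∧ Y)):
        ¬(¬X ∧ Z): β-rule — branch into ¬¬X  //  ¬Z.
          branch 2.1.1 (add ¬¬X):
            (X → ¬X): β-rule — branch into ¬X  //  ¬X.
              branch 2.1.1.1 (add ¬X):
                × closes — contains both X and ¬X.
              branch 2.1.1.2 (add ¬X):
                × closes — contains both X and ¬X.
          branch 2.1.2 (add ¬Z):
            (X → ¬X): β-rule — branch into ¬X  //  ¬X.
              branch 2.1.2.1 (add ¬X):
                × closes — contains both X and ¬X.
              branch 2.1.2.2 (add ¬X):
                × closes — contains both X and ¬X.
      branch 2.2 (add ¬(X → ¬X), (Z ∧ Y)):
        ¬(X → ¬X): α-rule — add X, ¬¬X.
        (Z ∧ Y): α-rule — add Z, Y.
        × closes — contains both Z and ¬Z.
9 branches closed, 2 open.
Each open branch fixes some atoms; the unmentioned ones are free. Counting distinct full assignments: branch {X=0, Y=1, Z=0} (none free) contributes 1 new; branch {X=0, Y=1, Z=0} (none free) contributes 0 new. Total: 1.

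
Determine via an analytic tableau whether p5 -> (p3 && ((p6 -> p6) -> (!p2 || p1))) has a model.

Satisfiable

Initial set: {(p5 -> (p3 && ((p6 -> p6) -> (!p2 || p1))))}.
(p5 -> (p3 && ((p6 -> p6) -> (!p2 || p1)))): β-rule — branch into !p5  //  (p3 && ((p6 -> p6) -> (!p2 || p1))).
  branch 1 (add !p5):
    ○ open, literals {p5=0}.
  branch 2 (add (p3 && ((p6 -> p6) -> (!p2 || p1)))):
    (p3 && ((p6 -> p6) -> (!p2 || p1))): α-rule — add p3, ((p6 -> p6) -> (!p2 || p1)).
    ((p6 -> p6) -> (!p2 || p1)): β-rule — branch into !(p6 -> p6)  //  (!p2 || p1).
      branch 2.1 (add !(p6 -> p6)):
        !(p6 -> p6): α-rule — add p6, !p6.
        × closes — contains both p6 and !p6.
      branch 2.2 (add (!p2 || p1)):
        (!p2 || p1): β-rule — branch into !p2  //  p1.
          branch 2.2.1 (add !p2):
            ○ open, literals {p2=0, p3=1}.
          branch 2.2.2 (add p1):
            ○ open, literals {p1=1, p3=1}.
1 branch closed, 3 open.
An open branch gives a satisfying assignment: p5=0.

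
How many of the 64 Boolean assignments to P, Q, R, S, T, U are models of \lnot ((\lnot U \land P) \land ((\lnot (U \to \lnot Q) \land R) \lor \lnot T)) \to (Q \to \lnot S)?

Initial set: {(\lnot ((\lnot U \land P) \land ((\lnot (U \to \lnot Q) \land R) \lor \lnot T)) \to (Q \to \lnot S))}.
(\lnot ((\lnot U \land P) \land ((\lnot (U \to \lnot Q) \land R) \lor \lnot T)) \to (Q \to \lnot S)): β-rule — branch into \lnot \lnot ((\lnot U \land P) \land ((\lnot (U \to \lnot Q) \land R) \lor \lnot T))  //  (Q \to \lnot S).
  branch 1 (add \lnot \lnot ((\lnot U \land P) \land ((\lnot (U \to \lnot Q) \land R) \lor \lnot T))):
    \lnot \lnot ((\lnot U \land P) \land ((\lnot (U \to \lnot Q) \land R) \lor \lnot T)): α-rule — add (\lnot U \land P), ((\lnot (U \to \lnot Q) \land R) \lor \lnot T).
    (\lnot U \land P): α-rule — add \lnot U, P.
    ((\lnot (U \to \lnot Q) \land R) \lor \lnot T): β-rule — branch into (\lnot (U \to \lnot Q) \land R)  //  \lnot T.
      branch 1.1 (add (\lnot (U \to \lnot Q) \land R)):
        (\lnot (U \to \lnot Q) \land R): α-rule — add \lnot (U \to \lnot Q), R.
        \lnot (U \to \lnot Q): α-rule — add U, \lnot \lnot Q.
        × closes — contains both U and \lnot U.
      branch 1.2 (add \lnot T):
        ○ open, literals {P=true, T=false, U=false}.
  branch 2 (add (Q \to \lnot S)):
    (Q \to \lnot S): β-rule — branch into \lnot Q  //  \lnot S.
      branch 2.1 (add \lnot Q):
        ○ open, literals {Q=false}.
      branch 2.2 (add \lnot S):
        ○ open, literals {S=false}.
1 branch closed, 3 open.
Each open branch fixes some atoms; the unmentioned ones are free. Counting distinct full assignments: branch {P=true, T=false, U=false} (Q, R, S) contributes 8 new; branch {Q=false} (P, R, S, T, U) contributes 28 new; branch {S=false} (P, Q, R, T, U) contributes 14 new. Total: 50.

50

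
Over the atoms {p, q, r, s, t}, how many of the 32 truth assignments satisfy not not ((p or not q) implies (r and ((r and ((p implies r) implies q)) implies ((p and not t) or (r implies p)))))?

20

Initial set: {not not ((p or not q) implies (r and ((r and ((p implies r) implies q)) implies ((p and not t) or (r implies p)))))}.
not not ((p or not q) implies (r and ((r and ((p implies r) implies q)) implies ((p and not t) or (r implies p))))): drop double negation, giving ((p or not q) implies (r and ((r and ((p implies r) implies q)) implies ((p and not t) or (r implies p))))).
((p or not q) implies (r and ((r and ((p implies r) implies q)) implies ((p and not t) or (r implies p))))): β-rule — branch into not (p or not q)  //  (r and ((r and ((p implies r) implies q)) implies ((p and not t) or (r implies p)))).
  branch 1 (add not (p or not q)):
    not (p or not q): α-rule — add not p, not not q.
    ○ open, literals {p=false, q=true}.
  branch 2 (add (r and ((r and ((p implies r) implies q)) implies ((p and not t) or (r implies p))))):
    (r and ((r and ((p implies r) implies q)) implies ((p and not t) or (r implies p)))): α-rule — add r, ((r and ((p implies r) implies q)) implies ((p and not t) or (r implies p))).
    ((r and ((p implies r) implies q)) implies ((p and not t) or (r implies p))): β-rule — branch into not (r and ((p implies r) implies q))  //  ((p and not t) or (r implies p)).
      branch 2.1 (add not (r and ((p implies r) implies q))):
        not (r and ((p implies r) implies q)): β-rule — branch into not r  //  not ((p implies r) implies q).
          branch 2.1.1 (add not r):
            × closes — contains both r and not r.
          branch 2.1.2 (add not ((p implies r) implies q)):
            not ((p implies r) implies q): α-rule — add (p implies r), not q.
            (p implies r): β-rule — branch into not p  //  r.
              branch 2.1.2.1 (add not p):
                ○ open, literals {p=false, q=false, r=true}.
              branch 2.1.2.2 (add r):
                ○ open, literals {q=false, r=true}.
      branch 2.2 (add ((p and not t) or (r implies p))):
        ((p and not t) or (r implies p)): β-rule — branch into (p and not t)  //  (r implies p).
          branch 2.2.1 (add (p and not t)):
            (p and not t): α-rule — add p, not t.
            ○ open, literals {p=true, r=true, t=false}.
          branch 2.2.2 (add (r implies p)):
            (r implies p): β-rule — branch into not r  //  p.
              branch 2.2.2.1 (add not r):
                × closes — contains both r and not r.
              branch 2.2.2.2 (add p):
                ○ open, literals {p=true, r=true}.
2 branches closed, 5 open.
Each open branch fixes some atoms; the unmentioned ones are free. Counting distinct full assignments: branch {p=false, q=true} (r, s, t) contributes 8 new; branch {p=false, q=false, r=true} (s, t) contributes 4 new; branch {q=false, r=true} (p, s, t) contributes 4 new; branch {p=true, r=true, t=false} (q, s) contributes 2 new; branch {p=true, r=true} (q, s, t) contributes 2 new. Total: 20.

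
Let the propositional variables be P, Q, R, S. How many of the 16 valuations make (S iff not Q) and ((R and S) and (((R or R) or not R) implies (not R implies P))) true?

Initial set: {((S iff not Q) and ((R and S) and (((R or R) or not R) implies (not R implies P))))}.
((S iff not Q) and ((R and S) and (((R or R) or not R) implies (not R implies P)))): α-rule — add (S iff not Q), ((R and S) and (((R or R) or not R) implies (not R implies P))).
((R and S) and (((R or R) or not R) implies (not R implies P))): α-rule — add (R and S), (((R or R) or not R) implies (not R implies P)).
(R and S): α-rule — add R, S.
(S iff not Q): β-rule — branch into S, not Q  //  not S, not not Q.
  branch 1 (add S, not Q):
    (((R or R) or not R) implies (not R implies P)): β-rule — branch into not ((R or R) or not R)  //  (not R implies P).
      branch 1.1 (add not ((R or R) or not R)):
        not ((R or R) or not R): α-rule — add not (R or R), not not R.
        not (R or R): α-rule — add not R, not R.
        × closes — contains both R and not R.
      branch 1.2 (add (not R implies P)):
        (not R implies P): β-rule — branch into not not R  //  P.
          branch 1.2.1 (add not not R):
            ○ open, literals {Q=F, R=T, S=T}.
          branch 1.2.2 (add P):
            ○ open, literals {P=T, Q=F, R=T, S=T}.
  branch 2 (add not S, not not Q):
    × closes — contains both S and not S.
2 branches closed, 2 open.
Each open branch fixes some atoms; the unmentioned ones are free. Counting distinct full assignments: branch {Q=F, R=T, S=T} (P) contributes 2 new; branch {P=T, Q=F, R=T, S=T} (none free) contributes 0 new. Total: 2.

2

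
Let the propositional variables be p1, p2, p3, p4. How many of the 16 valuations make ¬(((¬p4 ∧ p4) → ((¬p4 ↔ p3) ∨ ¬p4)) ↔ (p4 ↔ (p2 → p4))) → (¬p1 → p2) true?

14

Initial set: {(¬(((¬p4 ∧ p4) → ((¬p4 ↔ p3) ∨ ¬p4)) ↔ (p4 ↔ (p2 → p4))) → (¬p1 → p2))}.
(¬(((¬p4 ∧ p4) → ((¬p4 ↔ p3) ∨ ¬p4)) ↔ (p4 ↔ (p2 → p4))) → (¬p1 → p2)): β-rule — branch into ¬¬(((¬p4 ∧ p4) → ((¬p4 ↔ p3) ∨ ¬p4)) ↔ (p4 ↔ (p2 → p4)))  //  (¬p1 → p2).
  branch 1 (add ¬¬(((¬p4 ∧ p4) → ((¬p4 ↔ p3) ∨ ¬p4)) ↔ (p4 ↔ (p2 → p4)))):
    ¬¬(((¬p4 ∧ p4) → ((¬p4 ↔ p3) ∨ ¬p4)) ↔ (p4 ↔ (p2 → p4))): β-rule — branch into ((¬p4 ∧ p4) → ((¬p4 ↔ p3) ∨ ¬p4)), (p4 ↔ (p2 → p4))  //  ¬((¬p4 ∧ p4) → ((¬p4 ↔ p3) ∨ ¬p4)), ¬(p4 ↔ (p2 → p4)).
      branch 1.1 (add ((¬p4 ∧ p4) → ((¬p4 ↔ p3) ∨ ¬p4)), (p4 ↔ (p2 → p4))):
        ((¬p4 ∧ p4) → ((¬p4 ↔ p3) ∨ ¬p4)): β-rule — branch into ¬(¬p4 ∧ p4)  //  ((¬p4 ↔ p3) ∨ ¬p4).
          branch 1.1.1 (add ¬(¬p4 ∧ p4)):
            (p4 ↔ (p2 → p4)): β-rule — branch into p4, (p2 → p4)  //  ¬p4, ¬(p2 → p4).
              branch 1.1.1.1 (add p4, (p2 → p4)):
                ¬(¬p4 ∧ p4): β-rule — branch into ¬¬p4  //  ¬p4.
                  branch 1.1.1.1.1 (add ¬¬p4):
                    (p2 → p4): β-rule — branch into ¬p2  //  p4.
                      branch 1.1.1.1.1.1 (add ¬p2):
                        ○ open, literals {p2=0, p4=1}.
                      branch 1.1.1.1.1.2 (add p4):
                        ○ open, literals {p4=1}.
                  branch 1.1.1.1.2 (add ¬p4):
                    × closes — contains both p4 and ¬p4.
              branch 1.1.1.2 (add ¬p4, ¬(p2 → p4)):
                ¬(p2 → p4): α-rule — add p2, ¬p4.
                ¬(¬p4 ∧ p4): β-rule — branch into ¬¬p4  //  ¬p4.
                  branch 1.1.1.2.1 (add ¬¬p4):
                    × closes — contains both p4 and ¬p4.
                  branch 1.1.1.2.2 (add ¬p4):
                    ○ open, literals {p2=1, p4=0}.
          branch 1.1.2 (add ((¬p4 ↔ p3) ∨ ¬p4)):
            (p4 ↔ (p2 → p4)): β-rule — branch into p4, (p2 → p4)  //  ¬p4, ¬(p2 → p4).
              branch 1.1.2.1 (add p4, (p2 → p4)):
                ((¬p4 ↔ p3) ∨ ¬p4): β-rule — branch into (¬p4 ↔ p3)  //  ¬p4.
                  branch 1.1.2.1.1 (add (¬p4 ↔ p3)):
                    (p2 → p4): β-rule — branch into ¬p2  //  p4.
                      branch 1.1.2.1.1.1 (add ¬p2):
                        (¬p4 ↔ p3): β-rule — branch into ¬p4, p3  //  ¬¬p4, ¬p3.
                          branch 1.1.2.1.1.1.1 (add ¬p4, p3):
                            × closes — contains both p4 and ¬p4.
                          branch 1.1.2.1.1.1.2 (add ¬¬p4, ¬p3):
                            ○ open, literals {p2=0, p3=0, p4=1}.
                      branch 1.1.2.1.1.2 (add p4):
                        (¬p4 ↔ p3): β-rule — branch into ¬p4, p3  //  ¬¬p4, ¬p3.
                          branch 1.1.2.1.1.2.1 (add ¬p4, p3):
                            × closes — contains both p4 and ¬p4.
                          branch 1.1.2.1.1.2.2 (add ¬¬p4, ¬p3):
                            ○ open, literals {p3=0, p4=1}.
                  branch 1.1.2.1.2 (add ¬p4):
                    × closes — contains both p4 and ¬p4.
              branch 1.1.2.2 (add ¬p4, ¬(p2 → p4)):
                ¬(p2 → p4): α-rule — add p2, ¬p4.
                ((¬p4 ↔ p3) ∨ ¬p4): β-rule — branch into (¬p4 ↔ p3)  //  ¬p4.
                  branch 1.1.2.2.1 (add (¬p4 ↔ p3)):
                    (¬p4 ↔ p3): β-rule — branch into ¬p4, p3  //  ¬¬p4, ¬p3.
                      branch 1.1.2.2.1.1 (add ¬p4, p3):
                        ○ open, literals {p2=1, p3=1, p4=0}.
                      branch 1.1.2.2.1.2 (add ¬¬p4, ¬p3):
                        × closes — contains both p4 and ¬p4.
                  branch 1.1.2.2.2 (add ¬p4):
                    ○ open, literals {p2=1, p4=0}.
      branch 1.2 (add ¬((¬p4 ∧ p4) → ((¬p4 ↔ p3) ∨ ¬p4)), ¬(p4 ↔ (p2 → p4))):
        ¬((¬p4 ∧ p4) → ((¬p4 ↔ p3) ∨ ¬p4)): α-rule — add (¬p4 ∧ p4), ¬((¬p4 ↔ p3) ∨ ¬p4).
        (¬p4 ∧ p4): α-rule — add ¬p4, p4.
        × closes — contains both p4 and ¬p4.
  branch 2 (add (¬p1 → p2)):
    (¬p1 → p2): β-rule — branch into ¬¬p1  //  p2.
      branch 2.1 (add ¬¬p1):
        ○ open, literals {p1=1}.
      branch 2.2 (add p2):
        ○ open, literals {p2=1}.
7 branches closed, 9 open.
Each open branch fixes some atoms; the unmentioned ones are free. Counting distinct full assignments: branch {p2=0, p4=1} (p1, p3) contributes 4 new; branch {p4=1} (p1, p2, p3) contributes 4 new; branch {p2=1, p4=0} (p1, p3) contributes 4 new; branch {p2=0, p3=0, p4=1} (p1) contributes 0 new; branch {p3=0, p4=1} (p1, p2) contributes 0 new; branch {p2=1, p3=1, p4=0} (p1) contributes 0 new; branch {p2=1, p4=0} (p1, p3) contributes 0 new; branch {p1=1} (p2, p3, p4) contributes 2 new; branch {p2=1} (p1, p3, p4) contributes 0 new. Total: 14.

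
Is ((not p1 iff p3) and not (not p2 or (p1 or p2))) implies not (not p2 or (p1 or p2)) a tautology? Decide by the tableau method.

Assume the negation and expand:
Initial set: {not (((not p1 iff p3) and not (not p2 or (p1 or p2))) implies not (not p2 or (p1 or p2)))}.
not (((not p1 iff p3) and not (not p2 or (p1 or p2))) implies not (not p2 or (p1 or p2))): α-rule — add ((not p1 iff p3) and not (not p2 or (p1 or p2))), not not (not p2 or (p1 or p2)).
((not p1 iff p3) and not (not p2 or (p1 or p2))): α-rule — add (not p1 iff p3), not (not p2 or (p1 or p2)).
not (not p2 or (p1 or p2)): α-rule — add not not p2, not (p1 or p2).
not (p1 or p2): α-rule — add not p1, not p2.
× closes — contains both p2 and not p2.
All 1 branch closes.
Every branch closed, so the negation is unsatisfiable and the formula is valid.

Valid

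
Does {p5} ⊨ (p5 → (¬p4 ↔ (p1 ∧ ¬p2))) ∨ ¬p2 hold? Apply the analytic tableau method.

Initial set: {T p5; F ((p5 → (¬p4 ↔ (p1 ∧ ¬p2))) ∨ ¬p2)}.
F ((p5 → (¬p4 ↔ (p1 ∧ ¬p2))) ∨ ¬p2): α-rule — add F (p5 → (¬p4 ↔ (p1 ∧ ¬p2))), F ¬p2.
F (p5 → (¬p4 ↔ (p1 ∧ ¬p2))): α-rule — add T p5, F (¬p4 ↔ (p1 ∧ ¬p2)).
F (¬p4 ↔ (p1 ∧ ¬p2)): β-rule — branch into T ¬p4, F (p1 ∧ ¬p2)  //  F ¬p4, T (p1 ∧ ¬p2).
  branch 1 (add T ¬p4, F (p1 ∧ ¬p2)):
    F (p1 ∧ ¬p2): β-rule — branch into F p1  //  F ¬p2.
      branch 1.1 (add F p1):
        ○ open, literals {p1=0, p2=1, p4=0, p5=1}.
      branch 1.2 (add F ¬p2):
        ○ open, literals {p2=1, p4=0, p5=1}.
  branch 2 (add F ¬p4, T (p1 ∧ ¬p2)):
    T (p1 ∧ ¬p2): α-rule — add T p1, T ¬p2.
    × closes — contains both p2 and ¬p2.
1 branch closed, 2 open.
An open branch gives a countermodel: p1=0, p2=1, p4=0, p5=1 (unmentioned atoms arbitrary); the premises hold there but the conclusion fails.

No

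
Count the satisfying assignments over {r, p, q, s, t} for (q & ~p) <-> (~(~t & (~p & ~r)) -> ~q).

10

Initial set: {((q & ~p) <-> (~(~t & (~p & ~r)) -> ~q))}.
((q & ~p) <-> (~(~t & (~p & ~r)) -> ~q)): β-rule — branch into (q & ~p), (~(~t & (~p & ~r)) -> ~q)  //  ~(q & ~p), ~(~(~t & (~p & ~r)) -> ~q).
  branch 1 (add (q & ~p), (~(~t & (~p & ~r)) -> ~q)):
    (q & ~p): α-rule — add q, ~p.
    (~(~t & (~p & ~r)) -> ~q): β-rule — branch into ~~(~t & (~p & ~r))  //  ~q.
      branch 1.1 (add ~~(~t & (~p & ~r))):
        ~~(~t & (~p & ~r)): α-rule — add ~t, (~p & ~r).
        (~p & ~r): α-rule — add ~p, ~r.
        ○ open, literals {p=false, q=true, r=false, t=false}.
      branch 1.2 (add ~q):
        × closes — contains both q and ~q.
  branch 2 (add ~(q & ~p), ~(~(~t & (~p & ~r)) -> ~q)):
    ~(~(~t & (~p & ~r)) -> ~q): α-rule — add ~(~t & (~p & ~r)), ~~q.
    ~(q & ~p): β-rule — branch into ~q  //  ~~p.
      branch 2.1 (add ~q):
        × closes — contains both q and ~q.
      branch 2.2 (add ~~p):
        ~(~t & (~p & ~r)): β-rule — branch into ~~t  //  ~(~p & ~r).
          branch 2.2.1 (add ~~t):
            ○ open, literals {p=true, q=true, t=true}.
          branch 2.2.2 (add ~(~p & ~r)):
            ~(~p & ~r): β-rule — branch into ~~p  //  ~~r.
              branch 2.2.2.1 (add ~~p):
                ○ open, literals {p=true, q=true}.
              branch 2.2.2.2 (add ~~r):
                ○ open, literals {p=true, q=true, r=true}.
2 branches closed, 4 open.
Each open branch fixes some atoms; the unmentioned ones are free. Counting distinct full assignments: branch {p=false, q=true, r=false, t=false} (s) contributes 2 new; branch {p=true, q=true, t=true} (r, s) contributes 4 new; branch {p=true, q=true} (r, s, t) contributes 4 new; branch {p=true, q=true, r=true} (s, t) contributes 0 new. Total: 10.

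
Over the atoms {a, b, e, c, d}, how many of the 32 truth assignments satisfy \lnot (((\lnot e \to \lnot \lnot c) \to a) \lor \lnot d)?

Initial set: {\lnot (((\lnot e \to \lnot \lnot c) \to a) \lor \lnot d)}.
\lnot (((\lnot e \to \lnot \lnot c) \to a) \lor \lnot d): α-rule — add \lnot ((\lnot e \to \lnot \lnot c) \to a), \lnot \lnot d.
\lnot ((\lnot e \to \lnot \lnot c) \to a): α-rule — add (\lnot e \to \lnot \lnot c), \lnot a.
(\lnot e \to \lnot \lnot c): β-rule — branch into \lnot \lnot e  //  \lnot \lnot c.
  branch 1 (add \lnot \lnot e):
    ○ open, literals {a=false, d=true, e=true}.
  branch 2 (add \lnot \lnot c):
    \lnot \lnot c: drop double negation, giving c.
    ○ open, literals {a=false, c=true, d=true}.
0 branches closed, 2 open.
Each open branch fixes some atoms; the unmentioned ones are free. Counting distinct full assignments: branch {a=false, d=true, e=true} (b, c) contributes 4 new; branch {a=false, c=true, d=true} (b, e) contributes 2 new. Total: 6.

6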